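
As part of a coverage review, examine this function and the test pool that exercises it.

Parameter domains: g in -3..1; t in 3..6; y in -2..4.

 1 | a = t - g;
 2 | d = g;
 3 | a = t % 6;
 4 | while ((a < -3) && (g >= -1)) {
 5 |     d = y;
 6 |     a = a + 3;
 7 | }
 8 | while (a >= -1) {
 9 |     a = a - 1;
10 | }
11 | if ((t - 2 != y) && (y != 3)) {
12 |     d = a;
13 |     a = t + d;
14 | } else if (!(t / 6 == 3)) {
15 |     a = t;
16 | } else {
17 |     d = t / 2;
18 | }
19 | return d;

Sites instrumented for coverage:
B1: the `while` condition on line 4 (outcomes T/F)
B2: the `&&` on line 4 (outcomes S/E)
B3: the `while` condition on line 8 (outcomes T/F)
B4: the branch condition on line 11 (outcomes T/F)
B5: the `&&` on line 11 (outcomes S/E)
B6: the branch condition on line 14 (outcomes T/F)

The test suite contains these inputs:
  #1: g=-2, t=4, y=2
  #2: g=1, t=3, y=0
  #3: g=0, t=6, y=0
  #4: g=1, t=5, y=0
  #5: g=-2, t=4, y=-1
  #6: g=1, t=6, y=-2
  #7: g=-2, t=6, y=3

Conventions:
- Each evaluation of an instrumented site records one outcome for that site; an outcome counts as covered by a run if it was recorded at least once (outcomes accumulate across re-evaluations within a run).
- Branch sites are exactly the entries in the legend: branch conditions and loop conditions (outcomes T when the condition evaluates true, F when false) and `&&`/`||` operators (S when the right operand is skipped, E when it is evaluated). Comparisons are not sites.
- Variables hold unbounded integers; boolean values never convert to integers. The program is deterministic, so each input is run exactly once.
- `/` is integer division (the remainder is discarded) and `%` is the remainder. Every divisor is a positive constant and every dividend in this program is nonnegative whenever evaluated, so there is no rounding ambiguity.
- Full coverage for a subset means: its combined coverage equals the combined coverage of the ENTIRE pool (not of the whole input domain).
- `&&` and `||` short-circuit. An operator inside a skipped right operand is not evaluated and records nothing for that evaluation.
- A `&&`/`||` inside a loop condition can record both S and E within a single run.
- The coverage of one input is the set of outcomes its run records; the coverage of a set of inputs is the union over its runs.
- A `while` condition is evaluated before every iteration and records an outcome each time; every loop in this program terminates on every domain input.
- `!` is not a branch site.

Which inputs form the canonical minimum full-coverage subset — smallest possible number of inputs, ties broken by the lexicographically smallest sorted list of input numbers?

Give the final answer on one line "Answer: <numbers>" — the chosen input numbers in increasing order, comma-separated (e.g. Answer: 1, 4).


input #1 (g=-2, t=4, y=2): covers B1=F, B2=S, B3=T, B3=F, B4=F, B5=S, B6=T
input #2 (g=1, t=3, y=0): covers B1=F, B2=S, B3=T, B3=F, B4=T, B5=E
input #3 (g=0, t=6, y=0): covers B1=F, B2=S, B3=T, B3=F, B4=T, B5=E
input #4 (g=1, t=5, y=0): covers B1=F, B2=S, B3=T, B3=F, B4=T, B5=E
input #5 (g=-2, t=4, y=-1): covers B1=F, B2=S, B3=T, B3=F, B4=T, B5=E
input #6 (g=1, t=6, y=-2): covers B1=F, B2=S, B3=T, B3=F, B4=T, B5=E
input #7 (g=-2, t=6, y=3): covers B1=F, B2=S, B3=T, B3=F, B4=F, B5=E, B6=T
the full pool covers 9 outcomes: B1=F, B2=S, B3=T, B3=F, B4=T, B4=F, B5=S, B5=E, B6=T
size 1 is not enough: best union over all size-1 subsets is 7/9
inputs {1, 2} (size 2) cover everything; no size-2 subset with a lexicographically smaller index list covers all 9
Answer: 1, 2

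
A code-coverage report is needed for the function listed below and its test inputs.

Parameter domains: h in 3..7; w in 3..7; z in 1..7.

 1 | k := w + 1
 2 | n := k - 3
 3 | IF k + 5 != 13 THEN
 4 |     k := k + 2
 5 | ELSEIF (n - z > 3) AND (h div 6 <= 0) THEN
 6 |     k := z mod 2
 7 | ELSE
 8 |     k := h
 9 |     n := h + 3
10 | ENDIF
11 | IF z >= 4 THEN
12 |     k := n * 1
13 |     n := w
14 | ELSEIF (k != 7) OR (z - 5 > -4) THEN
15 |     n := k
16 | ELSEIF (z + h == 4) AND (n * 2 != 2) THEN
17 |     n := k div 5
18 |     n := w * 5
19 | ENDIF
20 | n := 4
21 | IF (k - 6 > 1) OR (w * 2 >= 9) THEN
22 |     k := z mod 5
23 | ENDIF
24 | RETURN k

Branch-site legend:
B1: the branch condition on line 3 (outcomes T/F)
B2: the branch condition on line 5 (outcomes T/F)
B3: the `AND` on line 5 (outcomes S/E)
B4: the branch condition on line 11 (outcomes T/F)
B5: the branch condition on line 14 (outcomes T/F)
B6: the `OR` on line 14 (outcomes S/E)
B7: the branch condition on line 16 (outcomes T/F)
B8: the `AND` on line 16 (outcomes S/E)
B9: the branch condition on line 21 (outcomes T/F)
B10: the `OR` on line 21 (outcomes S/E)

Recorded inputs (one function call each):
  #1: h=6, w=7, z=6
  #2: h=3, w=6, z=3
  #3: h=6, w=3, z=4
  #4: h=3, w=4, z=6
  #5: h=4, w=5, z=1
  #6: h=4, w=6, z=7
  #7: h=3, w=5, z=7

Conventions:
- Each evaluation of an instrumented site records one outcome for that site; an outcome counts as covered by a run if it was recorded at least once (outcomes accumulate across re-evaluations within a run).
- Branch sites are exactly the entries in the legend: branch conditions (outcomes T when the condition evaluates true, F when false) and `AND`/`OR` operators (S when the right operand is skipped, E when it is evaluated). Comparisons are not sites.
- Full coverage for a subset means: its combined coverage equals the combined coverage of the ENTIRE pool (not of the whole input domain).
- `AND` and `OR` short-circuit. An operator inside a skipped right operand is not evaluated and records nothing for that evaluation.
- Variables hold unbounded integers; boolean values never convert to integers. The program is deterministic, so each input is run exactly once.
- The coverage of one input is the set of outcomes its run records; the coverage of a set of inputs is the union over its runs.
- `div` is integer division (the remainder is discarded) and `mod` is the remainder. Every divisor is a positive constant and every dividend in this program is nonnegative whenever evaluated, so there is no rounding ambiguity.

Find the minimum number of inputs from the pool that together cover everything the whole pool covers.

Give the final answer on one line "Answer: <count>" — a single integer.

input #1, h=6, w=7, z=6: events B1->F, B3->S, B2->F, B4->T, B10->S, B9->T; outcomes B1=F, B2=F, B3=S, B4=T, B9=T, B10=S
input #2, h=3, w=6, z=3: events B1->T, B4->F, B6->S, B5->T, B10->S, B9->T; outcomes B1=T, B4=F, B5=T, B6=S, B9=T, B10=S
input #3, h=6, w=3, z=4: events B1->T, B4->T, B10->E, B9->F; outcomes B1=T, B4=T, B9=F, B10=E
input #4, h=3, w=4, z=6: events B1->T, B4->T, B10->E, B9->F; outcomes B1=T, B4=T, B9=F, B10=E
input #5, h=4, w=5, z=1: events B1->T, B4->F, B6->S, B5->T, B10->S, B9->T; outcomes B1=T, B4=F, B5=T, B6=S, B9=T, B10=S
input #6, h=4, w=6, z=7: events B1->T, B4->T, B10->E, B9->T; outcomes B1=T, B4=T, B9=T, B10=E
input #7, h=3, w=5, z=7: events B1->T, B4->T, B10->E, B9->T; outcomes B1=T, B4=T, B9=T, B10=E
the full pool covers 12 outcomes: B1=T, B1=F, B2=F, B3=S, B4=T, B4=F, B5=T, B6=S, B9=T, B9=F, B10=S, B10=E
every size-1 subset falls short of the 12 outcomes (best: 6/12)
every size-2 subset falls short of the 12 outcomes (best: 10/12)
at size 3, {1, 2, 3} reaches all 12 outcomes; every lexicographically earlier size-3 subset fails

Answer: 3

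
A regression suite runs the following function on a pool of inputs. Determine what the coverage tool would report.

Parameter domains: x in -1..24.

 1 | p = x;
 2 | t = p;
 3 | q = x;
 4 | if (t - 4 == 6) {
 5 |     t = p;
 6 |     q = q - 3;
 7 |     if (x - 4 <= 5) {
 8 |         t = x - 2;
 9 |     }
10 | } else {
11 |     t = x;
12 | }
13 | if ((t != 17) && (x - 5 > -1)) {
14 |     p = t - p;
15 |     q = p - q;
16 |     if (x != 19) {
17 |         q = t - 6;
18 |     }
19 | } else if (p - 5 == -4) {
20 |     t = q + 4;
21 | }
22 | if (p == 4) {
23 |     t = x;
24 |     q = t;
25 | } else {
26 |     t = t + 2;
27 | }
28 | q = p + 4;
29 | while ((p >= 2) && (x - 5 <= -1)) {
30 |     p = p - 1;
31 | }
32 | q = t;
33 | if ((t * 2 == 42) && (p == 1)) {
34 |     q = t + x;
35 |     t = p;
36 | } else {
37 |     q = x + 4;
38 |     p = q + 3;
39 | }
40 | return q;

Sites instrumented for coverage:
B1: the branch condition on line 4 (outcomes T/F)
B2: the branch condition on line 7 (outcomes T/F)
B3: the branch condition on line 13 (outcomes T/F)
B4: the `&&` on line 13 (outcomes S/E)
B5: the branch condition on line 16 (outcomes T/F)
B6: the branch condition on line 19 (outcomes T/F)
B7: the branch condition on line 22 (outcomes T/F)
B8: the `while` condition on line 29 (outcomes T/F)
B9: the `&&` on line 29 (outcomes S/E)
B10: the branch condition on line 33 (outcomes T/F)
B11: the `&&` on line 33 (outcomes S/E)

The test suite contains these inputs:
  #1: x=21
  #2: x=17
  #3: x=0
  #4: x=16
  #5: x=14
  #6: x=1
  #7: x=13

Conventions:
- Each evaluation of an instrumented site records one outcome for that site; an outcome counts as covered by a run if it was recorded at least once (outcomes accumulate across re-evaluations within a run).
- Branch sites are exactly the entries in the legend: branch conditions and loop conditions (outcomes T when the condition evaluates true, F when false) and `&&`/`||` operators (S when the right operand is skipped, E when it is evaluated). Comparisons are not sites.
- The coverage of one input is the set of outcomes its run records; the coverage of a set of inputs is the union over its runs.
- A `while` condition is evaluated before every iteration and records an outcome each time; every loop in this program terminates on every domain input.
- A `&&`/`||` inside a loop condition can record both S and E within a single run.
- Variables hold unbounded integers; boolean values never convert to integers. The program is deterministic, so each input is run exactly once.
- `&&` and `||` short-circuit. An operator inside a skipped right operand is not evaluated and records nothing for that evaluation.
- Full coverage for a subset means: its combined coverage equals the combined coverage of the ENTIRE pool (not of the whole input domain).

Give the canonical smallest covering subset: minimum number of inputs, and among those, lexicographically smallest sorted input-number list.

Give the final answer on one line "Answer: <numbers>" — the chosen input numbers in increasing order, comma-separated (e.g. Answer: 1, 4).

input #1 (x=21): events B1->F, B4->E, B3->T, B5->T, B7->F, B9->S, B8->F, B11->S, B10->F; covers B1=F, B3=T, B4=E, B5=T, B7=F, B8=F, B9=S, B10=F, B11=S
input #2 (x=17): events B1->F, B4->S, B3->F, B6->F, B7->F, B9->E, B8->F, B11->S, B10->F; covers B1=F, B3=F, B4=S, B6=F, B7=F, B8=F, B9=E, B10=F, B11=S
input #3 (x=0): events B1->F, B4->E, B3->F, B6->F, B7->F, B9->S, B8->F, B11->S, B10->F; covers B1=F, B3=F, B4=E, B6=F, B7=F, B8=F, B9=S, B10=F, B11=S
input #4 (x=16): events B1->F, B4->E, B3->T, B5->T, B7->F, B9->S, B8->F, B11->S, B10->F; covers B1=F, B3=T, B4=E, B5=T, B7=F, B8=F, B9=S, B10=F, B11=S
input #5 (x=14): events B1->F, B4->E, B3->T, B5->T, B7->F, B9->S, B8->F, B11->S, B10->F; covers B1=F, B3=T, B4=E, B5=T, B7=F, B8=F, B9=S, B10=F, B11=S
input #6 (x=1): events B1->F, B4->E, B3->F, B6->T, B7->F, B9->S, B8->F, B11->S, B10->F; covers B1=F, B3=F, B4=E, B6=T, B7=F, B8=F, B9=S, B10=F, B11=S
input #7 (x=13): events B1->F, B4->E, B3->T, B5->T, B7->F, B9->S, B8->F, B11->S, B10->F; covers B1=F, B3=T, B4=E, B5=T, B7=F, B8=F, B9=S, B10=F, B11=S
the full pool covers 14 outcomes: B1=F, B3=T, B3=F, B4=S, B4=E, B5=T, B6=T, B6=F, B7=F, B8=F, B9=S, B9=E, B10=F, B11=S
size 1 is not enough: best union over all size-1 subsets is 9/14
size 2 is not enough: best union over all size-2 subsets is 13/14
inputs {1, 2, 6} (size 3) cover everything; no size-3 subset with a lexicographically smaller index list covers all 14

Answer: 1, 2, 6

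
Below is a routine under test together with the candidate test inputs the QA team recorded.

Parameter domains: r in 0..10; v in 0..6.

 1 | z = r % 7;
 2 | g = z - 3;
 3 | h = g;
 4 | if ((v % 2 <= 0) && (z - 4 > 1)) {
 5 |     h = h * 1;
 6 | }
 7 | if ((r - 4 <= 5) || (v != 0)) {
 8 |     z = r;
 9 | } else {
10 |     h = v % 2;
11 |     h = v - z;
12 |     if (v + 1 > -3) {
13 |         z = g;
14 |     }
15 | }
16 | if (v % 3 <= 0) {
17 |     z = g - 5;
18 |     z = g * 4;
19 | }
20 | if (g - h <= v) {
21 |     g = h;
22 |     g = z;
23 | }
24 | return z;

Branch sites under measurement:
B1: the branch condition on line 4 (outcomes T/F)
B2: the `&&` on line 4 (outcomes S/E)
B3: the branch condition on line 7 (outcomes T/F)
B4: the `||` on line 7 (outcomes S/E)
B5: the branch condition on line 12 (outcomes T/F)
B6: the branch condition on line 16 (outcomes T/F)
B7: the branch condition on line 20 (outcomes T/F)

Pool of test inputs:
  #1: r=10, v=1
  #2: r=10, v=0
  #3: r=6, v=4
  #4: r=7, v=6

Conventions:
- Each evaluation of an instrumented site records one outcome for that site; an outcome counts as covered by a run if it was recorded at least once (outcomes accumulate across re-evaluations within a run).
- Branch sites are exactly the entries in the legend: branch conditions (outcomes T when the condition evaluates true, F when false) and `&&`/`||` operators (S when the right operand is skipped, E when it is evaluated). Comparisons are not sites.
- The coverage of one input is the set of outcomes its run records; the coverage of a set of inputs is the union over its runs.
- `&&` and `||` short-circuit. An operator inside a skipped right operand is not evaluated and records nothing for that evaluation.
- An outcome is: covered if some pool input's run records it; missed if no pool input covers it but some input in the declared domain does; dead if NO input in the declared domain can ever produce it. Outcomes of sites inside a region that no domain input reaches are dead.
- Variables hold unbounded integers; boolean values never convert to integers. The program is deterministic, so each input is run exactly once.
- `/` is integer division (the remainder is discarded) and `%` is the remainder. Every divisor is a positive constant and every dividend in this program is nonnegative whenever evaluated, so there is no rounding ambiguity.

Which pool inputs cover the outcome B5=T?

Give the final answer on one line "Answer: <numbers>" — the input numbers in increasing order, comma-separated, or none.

input #1 (r=10, v=1): does not produce B5=T
input #2 (r=10, v=0): produces B5=T
input #3 (r=6, v=4): does not produce B5=T
input #4 (r=7, v=6): does not produce B5=T

Answer: 2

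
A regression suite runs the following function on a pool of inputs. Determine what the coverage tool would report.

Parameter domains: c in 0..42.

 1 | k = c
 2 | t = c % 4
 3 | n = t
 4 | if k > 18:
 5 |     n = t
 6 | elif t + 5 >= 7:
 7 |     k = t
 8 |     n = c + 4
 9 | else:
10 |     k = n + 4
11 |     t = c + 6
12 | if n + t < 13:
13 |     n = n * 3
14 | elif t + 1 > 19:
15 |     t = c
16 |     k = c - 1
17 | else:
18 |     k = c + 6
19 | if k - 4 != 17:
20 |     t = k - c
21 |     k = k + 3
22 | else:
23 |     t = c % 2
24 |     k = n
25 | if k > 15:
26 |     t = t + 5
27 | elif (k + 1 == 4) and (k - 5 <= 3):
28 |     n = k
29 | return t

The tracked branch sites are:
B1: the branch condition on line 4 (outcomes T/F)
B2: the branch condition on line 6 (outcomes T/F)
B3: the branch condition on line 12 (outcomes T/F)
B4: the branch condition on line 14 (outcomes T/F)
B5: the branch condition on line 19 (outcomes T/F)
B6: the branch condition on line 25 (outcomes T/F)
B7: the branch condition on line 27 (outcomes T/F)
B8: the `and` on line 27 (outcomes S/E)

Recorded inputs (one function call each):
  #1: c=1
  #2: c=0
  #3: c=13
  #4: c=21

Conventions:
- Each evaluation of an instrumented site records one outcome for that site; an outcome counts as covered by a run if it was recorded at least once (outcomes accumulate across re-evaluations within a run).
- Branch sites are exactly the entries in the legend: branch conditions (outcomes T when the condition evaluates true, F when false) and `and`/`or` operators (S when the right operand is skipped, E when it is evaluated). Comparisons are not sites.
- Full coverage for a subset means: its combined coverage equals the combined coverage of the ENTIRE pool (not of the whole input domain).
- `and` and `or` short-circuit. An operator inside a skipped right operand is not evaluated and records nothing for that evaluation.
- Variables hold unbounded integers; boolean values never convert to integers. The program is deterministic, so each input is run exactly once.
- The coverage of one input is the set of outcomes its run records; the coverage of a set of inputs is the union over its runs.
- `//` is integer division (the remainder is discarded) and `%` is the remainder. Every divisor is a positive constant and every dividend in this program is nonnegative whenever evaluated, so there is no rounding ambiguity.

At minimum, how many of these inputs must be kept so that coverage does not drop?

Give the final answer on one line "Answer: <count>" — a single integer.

#1 (c=1) -> B1->F, B2->F, B3->T, B5->T, B6->F, B8->S, B7->F; covered: B1=F, B2=F, B3=T, B5=T, B6=F, B7=F, B8=S
#2 (c=0) -> B1->F, B2->F, B3->T, B5->T, B6->F, B8->S, B7->F; covered: B1=F, B2=F, B3=T, B5=T, B6=F, B7=F, B8=S
#3 (c=13) -> B1->F, B2->F, B3->F, B4->T, B5->T, B6->F, B8->S, B7->F; covered: B1=F, B2=F, B3=F, B4=T, B5=T, B6=F, B7=F, B8=S
#4 (c=21) -> B1->T, B3->T, B5->F, B6->F, B8->E, B7->T; covered: B1=T, B3=T, B5=F, B6=F, B7=T, B8=E
the full pool covers 13 outcomes: B1=T, B1=F, B2=F, B3=T, B3=F, B4=T, B5=T, B5=F, B6=F, B7=T, B7=F, B8=S, B8=E
size 1 is not enough: best union over all size-1 subsets is 8/13
size 2: inputs {3, 4} cover all 13 outcomes, and no lexicographically smaller subset of this size does

Answer: 2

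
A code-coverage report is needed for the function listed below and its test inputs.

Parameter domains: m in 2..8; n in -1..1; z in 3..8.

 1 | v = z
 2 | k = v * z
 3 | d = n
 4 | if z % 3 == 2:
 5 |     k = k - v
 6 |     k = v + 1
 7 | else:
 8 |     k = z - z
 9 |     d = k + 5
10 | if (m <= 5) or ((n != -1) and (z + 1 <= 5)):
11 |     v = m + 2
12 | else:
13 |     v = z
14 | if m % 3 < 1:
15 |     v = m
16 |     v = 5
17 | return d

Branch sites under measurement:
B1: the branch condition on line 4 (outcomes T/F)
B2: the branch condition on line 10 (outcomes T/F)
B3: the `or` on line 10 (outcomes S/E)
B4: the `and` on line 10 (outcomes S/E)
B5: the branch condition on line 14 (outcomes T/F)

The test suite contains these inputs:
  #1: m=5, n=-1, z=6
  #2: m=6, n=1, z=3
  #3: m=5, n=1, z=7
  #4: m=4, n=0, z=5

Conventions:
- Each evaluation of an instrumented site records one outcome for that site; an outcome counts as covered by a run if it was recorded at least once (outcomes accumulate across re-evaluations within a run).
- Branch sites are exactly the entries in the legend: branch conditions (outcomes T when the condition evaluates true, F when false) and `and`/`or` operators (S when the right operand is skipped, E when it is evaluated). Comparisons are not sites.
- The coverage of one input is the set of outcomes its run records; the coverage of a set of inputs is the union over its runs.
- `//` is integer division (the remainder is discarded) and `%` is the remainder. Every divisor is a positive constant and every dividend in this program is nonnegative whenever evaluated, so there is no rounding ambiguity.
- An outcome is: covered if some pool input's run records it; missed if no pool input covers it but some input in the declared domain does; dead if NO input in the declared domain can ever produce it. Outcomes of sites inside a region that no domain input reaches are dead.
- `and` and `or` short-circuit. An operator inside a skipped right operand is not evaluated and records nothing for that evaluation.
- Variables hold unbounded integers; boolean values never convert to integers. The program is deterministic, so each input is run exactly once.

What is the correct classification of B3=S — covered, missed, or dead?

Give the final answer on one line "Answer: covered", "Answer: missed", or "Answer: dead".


B3=S is recorded by pool input(s) 1, 3, 4 -> covered
Answer: covered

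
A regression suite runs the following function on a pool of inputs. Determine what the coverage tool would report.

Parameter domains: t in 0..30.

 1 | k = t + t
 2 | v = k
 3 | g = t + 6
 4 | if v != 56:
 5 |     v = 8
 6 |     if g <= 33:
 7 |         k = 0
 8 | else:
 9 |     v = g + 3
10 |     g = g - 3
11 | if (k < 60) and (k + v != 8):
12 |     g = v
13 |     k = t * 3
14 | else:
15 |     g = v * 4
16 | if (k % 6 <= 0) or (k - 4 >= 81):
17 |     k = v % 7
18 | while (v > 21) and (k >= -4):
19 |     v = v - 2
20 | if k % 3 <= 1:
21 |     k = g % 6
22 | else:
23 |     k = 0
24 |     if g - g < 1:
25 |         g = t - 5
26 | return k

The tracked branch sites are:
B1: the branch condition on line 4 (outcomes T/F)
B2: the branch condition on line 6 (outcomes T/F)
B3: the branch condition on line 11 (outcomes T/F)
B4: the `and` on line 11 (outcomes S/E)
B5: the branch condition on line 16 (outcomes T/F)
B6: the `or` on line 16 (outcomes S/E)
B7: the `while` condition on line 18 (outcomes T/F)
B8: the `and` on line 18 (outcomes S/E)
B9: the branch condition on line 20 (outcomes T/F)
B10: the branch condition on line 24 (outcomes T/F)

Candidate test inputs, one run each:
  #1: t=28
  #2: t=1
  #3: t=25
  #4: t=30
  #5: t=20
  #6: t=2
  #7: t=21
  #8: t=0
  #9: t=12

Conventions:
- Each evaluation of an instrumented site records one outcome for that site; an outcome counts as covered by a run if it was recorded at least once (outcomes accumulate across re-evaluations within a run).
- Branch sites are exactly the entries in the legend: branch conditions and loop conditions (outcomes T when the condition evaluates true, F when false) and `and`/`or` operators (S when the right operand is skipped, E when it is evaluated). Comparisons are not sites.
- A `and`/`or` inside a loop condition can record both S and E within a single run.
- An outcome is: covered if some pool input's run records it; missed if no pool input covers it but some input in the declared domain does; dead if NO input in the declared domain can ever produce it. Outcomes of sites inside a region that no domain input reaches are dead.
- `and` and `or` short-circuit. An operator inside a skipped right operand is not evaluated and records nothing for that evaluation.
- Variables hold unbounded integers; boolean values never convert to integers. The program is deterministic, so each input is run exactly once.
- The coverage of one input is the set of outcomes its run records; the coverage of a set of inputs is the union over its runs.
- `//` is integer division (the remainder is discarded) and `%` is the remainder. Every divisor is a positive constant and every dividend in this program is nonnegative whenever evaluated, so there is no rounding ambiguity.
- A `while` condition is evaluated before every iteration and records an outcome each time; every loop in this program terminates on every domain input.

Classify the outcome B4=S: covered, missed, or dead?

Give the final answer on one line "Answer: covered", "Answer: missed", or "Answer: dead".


B4=S is recorded by pool input(s) 4 -> covered
Answer: covered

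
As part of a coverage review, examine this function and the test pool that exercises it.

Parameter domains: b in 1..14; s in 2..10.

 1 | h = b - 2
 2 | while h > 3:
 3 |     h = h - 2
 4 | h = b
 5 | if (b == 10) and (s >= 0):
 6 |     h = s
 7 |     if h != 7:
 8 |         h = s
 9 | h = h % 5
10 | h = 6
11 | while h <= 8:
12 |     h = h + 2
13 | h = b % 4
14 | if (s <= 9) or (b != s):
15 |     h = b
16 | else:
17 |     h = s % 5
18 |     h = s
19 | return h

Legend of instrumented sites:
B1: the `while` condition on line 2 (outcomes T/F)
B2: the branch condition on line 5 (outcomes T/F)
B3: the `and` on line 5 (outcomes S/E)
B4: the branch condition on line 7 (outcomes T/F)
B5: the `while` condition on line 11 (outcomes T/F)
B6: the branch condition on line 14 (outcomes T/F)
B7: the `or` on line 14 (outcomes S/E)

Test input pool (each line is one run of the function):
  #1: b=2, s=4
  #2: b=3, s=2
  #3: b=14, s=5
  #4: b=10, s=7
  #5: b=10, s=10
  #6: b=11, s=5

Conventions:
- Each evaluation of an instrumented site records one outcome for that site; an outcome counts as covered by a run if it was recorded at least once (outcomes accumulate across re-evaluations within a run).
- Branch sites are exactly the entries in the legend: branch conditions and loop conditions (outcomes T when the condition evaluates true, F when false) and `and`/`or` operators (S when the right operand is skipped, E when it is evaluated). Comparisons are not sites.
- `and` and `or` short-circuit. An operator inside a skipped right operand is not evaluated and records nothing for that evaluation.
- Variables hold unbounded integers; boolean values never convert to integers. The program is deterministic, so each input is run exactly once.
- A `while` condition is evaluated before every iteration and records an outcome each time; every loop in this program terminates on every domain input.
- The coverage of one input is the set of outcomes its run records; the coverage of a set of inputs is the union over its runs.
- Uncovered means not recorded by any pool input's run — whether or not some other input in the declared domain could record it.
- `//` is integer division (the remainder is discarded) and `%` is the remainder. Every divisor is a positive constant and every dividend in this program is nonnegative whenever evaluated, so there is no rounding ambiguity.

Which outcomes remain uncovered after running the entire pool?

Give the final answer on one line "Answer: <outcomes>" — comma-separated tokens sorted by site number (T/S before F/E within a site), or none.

test 1 (b=2, s=4) fires B1->F, B3->S, B2->F, B5->T, B5->T, B5->F, B7->S, B6->T; hits B1=F, B2=F, B3=S, B5=T, B5=F, B6=T, B7=S
test 2 (b=3, s=2) fires B1->F, B3->S, B2->F, B5->T, B5->T, B5->F, B7->S, B6->T; hits B1=F, B2=F, B3=S, B5=T, B5=F, B6=T, B7=S
test 3 (b=14, s=5) fires B1->T, B1->T, B1->T, B1->T, B1->T, B1->F, B3->S, B2->F, B5->T, B5->T, B5->F, B7->S, B6->T; hits B1=T, B1=F, B2=F, B3=S, B5=T, B5=F, B6=T, B7=S
test 4 (b=10, s=7) fires B1->T, B1->T, B1->T, B1->F, B3->E, B2->T, B4->F, B5->T, B5->T, B5->F, B7->S, B6->T; hits B1=T, B1=F, B2=T, B3=E, B4=F, B5=T, B5=F, B6=T, B7=S
test 5 (b=10, s=10) fires B1->T, B1->T, B1->T, B1->F, B3->E, B2->T, B4->T, B5->T, B5->T, B5->F, B7->E, B6->F; hits B1=T, B1=F, B2=T, B3=E, B4=T, B5=T, B5=F, B6=F, B7=E
test 6 (b=11, s=5) fires B1->T, B1->T, B1->T, B1->F, B3->S, B2->F, B5->T, B5->T, B5->F, B7->S, B6->T; hits B1=T, B1=F, B2=F, B3=S, B5=T, B5=F, B6=T, B7=S
union over the pool: B1=T, B1=F, B2=T, B2=F, B3=S, B3=E, B4=T, B4=F, B5=T, B5=F, B6=T, B6=F, B7=S, B7=E
uncovered (0 of 14): none

Answer: none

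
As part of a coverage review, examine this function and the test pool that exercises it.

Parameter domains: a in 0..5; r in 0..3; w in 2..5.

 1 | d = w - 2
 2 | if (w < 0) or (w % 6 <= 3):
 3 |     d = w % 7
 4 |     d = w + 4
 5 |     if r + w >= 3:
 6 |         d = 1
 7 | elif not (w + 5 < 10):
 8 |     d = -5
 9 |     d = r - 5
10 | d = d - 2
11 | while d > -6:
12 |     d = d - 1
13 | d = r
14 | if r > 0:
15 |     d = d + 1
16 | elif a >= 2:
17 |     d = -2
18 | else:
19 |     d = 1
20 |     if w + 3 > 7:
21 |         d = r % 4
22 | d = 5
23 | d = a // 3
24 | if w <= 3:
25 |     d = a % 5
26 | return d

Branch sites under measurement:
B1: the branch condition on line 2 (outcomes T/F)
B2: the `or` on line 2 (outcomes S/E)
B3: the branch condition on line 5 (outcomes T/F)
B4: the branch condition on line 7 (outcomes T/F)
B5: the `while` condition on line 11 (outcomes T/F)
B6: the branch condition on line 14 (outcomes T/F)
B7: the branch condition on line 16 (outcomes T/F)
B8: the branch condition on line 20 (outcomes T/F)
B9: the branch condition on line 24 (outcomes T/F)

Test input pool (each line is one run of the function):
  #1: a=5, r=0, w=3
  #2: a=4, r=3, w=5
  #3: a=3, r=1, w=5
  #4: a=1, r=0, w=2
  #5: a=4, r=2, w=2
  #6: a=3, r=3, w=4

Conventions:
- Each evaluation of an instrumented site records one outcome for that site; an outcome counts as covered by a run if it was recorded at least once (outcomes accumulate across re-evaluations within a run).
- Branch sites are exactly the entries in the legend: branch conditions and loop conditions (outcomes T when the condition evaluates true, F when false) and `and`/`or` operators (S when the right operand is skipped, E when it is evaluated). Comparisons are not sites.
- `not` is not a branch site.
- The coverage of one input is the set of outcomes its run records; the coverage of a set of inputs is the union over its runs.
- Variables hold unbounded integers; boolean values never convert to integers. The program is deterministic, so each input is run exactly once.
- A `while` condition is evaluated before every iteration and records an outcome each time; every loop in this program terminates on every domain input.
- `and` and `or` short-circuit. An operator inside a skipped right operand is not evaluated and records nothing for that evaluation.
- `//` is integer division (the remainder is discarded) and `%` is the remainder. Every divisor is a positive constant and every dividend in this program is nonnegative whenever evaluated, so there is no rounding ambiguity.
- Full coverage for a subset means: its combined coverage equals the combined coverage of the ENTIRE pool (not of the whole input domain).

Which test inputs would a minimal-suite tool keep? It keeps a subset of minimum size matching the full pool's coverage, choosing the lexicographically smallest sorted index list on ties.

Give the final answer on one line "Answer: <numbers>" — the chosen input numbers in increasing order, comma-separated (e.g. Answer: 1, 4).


input #1, a=5, r=0, w=3: events B2->E, B1->T, B3->T, B5->T, B5->T, B5->T, B5->T, B5->T, B5->F, B6->F, B7->T, B9->T; outcomes B1=T, B2=E, B3=T, B5=T, B5=F, B6=F, B7=T, B9=T
input #2, a=4, r=3, w=5: events B2->E, B1->F, B4->T, B5->T, B5->T, B5->F, B6->T, B9->F; outcomes B1=F, B2=E, B4=T, B5=T, B5=F, B6=T, B9=F
input #3, a=3, r=1, w=5: events B2->E, B1->F, B4->T, B5->F, B6->T, B9->F; outcomes B1=F, B2=E, B4=T, B5=F, B6=T, B9=F
input #4, a=1, r=0, w=2: events B2->E, B1->T, B3->F, B5->T, B5->T, B5->T, B5->T, B5->T, B5->T, B5->T, B5->T, B5->T, B5->T, B5->F, ...; outcomes B1=T, B2=E, B3=F, B5=T, B5=F, B6=F, B7=F, B8=F, B9=T
input #5, a=4, r=2, w=2: events B2->E, B1->T, B3->T, B5->T, B5->T, B5->T, B5->T, B5->T, B5->F, B6->T, B9->T; outcomes B1=T, B2=E, B3=T, B5=T, B5=F, B6=T, B9=T
input #6, a=3, r=3, w=4: events B2->E, B1->F, B4->F, B5->T, B5->T, B5->T, B5->T, B5->T, B5->T, B5->F, B6->T, B9->F; outcomes B1=F, B2=E, B4=F, B5=T, B5=F, B6=T, B9=F
together the pool reaches 16 outcomes: B1=T, B1=F, B2=E, B3=T, B3=F, B4=T, B4=F, B5=T, B5=F, B6=T, B6=F, B7=T, B7=F, B8=F, B9=T, B9=F
checked all size-1 subsets: none covers 16 outcomes (max 9/16)
checked all size-2 subsets: none covers 16 outcomes (max 13/16)
checked all size-3 subsets: none covers 16 outcomes (max 15/16)
size 4: inputs {1, 2, 4, 6} cover all 16 outcomes, and no lexicographically smaller subset of this size does
Answer: 1, 2, 4, 6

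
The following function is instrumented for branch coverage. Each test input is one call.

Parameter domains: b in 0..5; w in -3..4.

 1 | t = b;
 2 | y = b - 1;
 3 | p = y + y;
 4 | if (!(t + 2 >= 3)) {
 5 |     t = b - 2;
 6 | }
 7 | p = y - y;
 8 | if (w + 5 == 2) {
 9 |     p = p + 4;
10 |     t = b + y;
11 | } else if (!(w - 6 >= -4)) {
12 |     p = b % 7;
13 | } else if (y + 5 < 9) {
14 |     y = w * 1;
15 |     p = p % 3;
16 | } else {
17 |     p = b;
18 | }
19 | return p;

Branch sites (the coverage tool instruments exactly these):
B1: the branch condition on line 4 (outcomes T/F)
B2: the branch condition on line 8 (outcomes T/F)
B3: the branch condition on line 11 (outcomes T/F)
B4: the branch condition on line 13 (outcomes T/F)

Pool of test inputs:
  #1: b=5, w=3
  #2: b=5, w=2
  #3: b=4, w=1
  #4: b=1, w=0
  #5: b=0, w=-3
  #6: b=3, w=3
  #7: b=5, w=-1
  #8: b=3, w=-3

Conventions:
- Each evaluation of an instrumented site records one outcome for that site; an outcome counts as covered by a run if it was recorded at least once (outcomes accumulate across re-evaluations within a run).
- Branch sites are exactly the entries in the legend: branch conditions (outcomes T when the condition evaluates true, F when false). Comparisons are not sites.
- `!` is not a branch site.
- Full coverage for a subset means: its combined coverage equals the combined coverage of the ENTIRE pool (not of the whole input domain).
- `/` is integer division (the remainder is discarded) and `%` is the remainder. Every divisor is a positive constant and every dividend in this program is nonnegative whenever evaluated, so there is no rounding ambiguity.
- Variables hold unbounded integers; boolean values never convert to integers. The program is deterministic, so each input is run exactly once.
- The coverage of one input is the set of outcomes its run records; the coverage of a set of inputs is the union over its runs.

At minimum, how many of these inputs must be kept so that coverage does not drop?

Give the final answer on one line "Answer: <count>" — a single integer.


input #1, b=5, w=3: events B1->F, B2->F, B3->F, B4->F; outcomes B1=F, B2=F, B3=F, B4=F
input #2, b=5, w=2: events B1->F, B2->F, B3->F, B4->F; outcomes B1=F, B2=F, B3=F, B4=F
input #3, b=4, w=1: events B1->F, B2->F, B3->T; outcomes B1=F, B2=F, B3=T
input #4, b=1, w=0: events B1->F, B2->F, B3->T; outcomes B1=F, B2=F, B3=T
input #5, b=0, w=-3: events B1->T, B2->T; outcomes B1=T, B2=T
input #6, b=3, w=3: events B1->F, B2->F, B3->F, B4->T; outcomes B1=F, B2=F, B3=F, B4=T
input #7, b=5, w=-1: events B1->F, B2->F, B3->T; outcomes B1=F, B2=F, B3=T
input #8, b=3, w=-3: events B1->F, B2->T; outcomes B1=F, B2=T
the full pool covers 8 outcomes: B1=T, B1=F, B2=T, B2=F, B3=T, B3=F, B4=T, B4=F
no size-1 subset reaches all 8 outcomes (best union: 4/8)
no size-2 subset reaches all 8 outcomes (best union: 6/8)
no size-3 subset reaches all 8 outcomes (best union: 7/8)
size 4: inputs {1, 3, 5, 6} cover all 8 outcomes, and no lexicographically smaller subset of this size does
Answer: 4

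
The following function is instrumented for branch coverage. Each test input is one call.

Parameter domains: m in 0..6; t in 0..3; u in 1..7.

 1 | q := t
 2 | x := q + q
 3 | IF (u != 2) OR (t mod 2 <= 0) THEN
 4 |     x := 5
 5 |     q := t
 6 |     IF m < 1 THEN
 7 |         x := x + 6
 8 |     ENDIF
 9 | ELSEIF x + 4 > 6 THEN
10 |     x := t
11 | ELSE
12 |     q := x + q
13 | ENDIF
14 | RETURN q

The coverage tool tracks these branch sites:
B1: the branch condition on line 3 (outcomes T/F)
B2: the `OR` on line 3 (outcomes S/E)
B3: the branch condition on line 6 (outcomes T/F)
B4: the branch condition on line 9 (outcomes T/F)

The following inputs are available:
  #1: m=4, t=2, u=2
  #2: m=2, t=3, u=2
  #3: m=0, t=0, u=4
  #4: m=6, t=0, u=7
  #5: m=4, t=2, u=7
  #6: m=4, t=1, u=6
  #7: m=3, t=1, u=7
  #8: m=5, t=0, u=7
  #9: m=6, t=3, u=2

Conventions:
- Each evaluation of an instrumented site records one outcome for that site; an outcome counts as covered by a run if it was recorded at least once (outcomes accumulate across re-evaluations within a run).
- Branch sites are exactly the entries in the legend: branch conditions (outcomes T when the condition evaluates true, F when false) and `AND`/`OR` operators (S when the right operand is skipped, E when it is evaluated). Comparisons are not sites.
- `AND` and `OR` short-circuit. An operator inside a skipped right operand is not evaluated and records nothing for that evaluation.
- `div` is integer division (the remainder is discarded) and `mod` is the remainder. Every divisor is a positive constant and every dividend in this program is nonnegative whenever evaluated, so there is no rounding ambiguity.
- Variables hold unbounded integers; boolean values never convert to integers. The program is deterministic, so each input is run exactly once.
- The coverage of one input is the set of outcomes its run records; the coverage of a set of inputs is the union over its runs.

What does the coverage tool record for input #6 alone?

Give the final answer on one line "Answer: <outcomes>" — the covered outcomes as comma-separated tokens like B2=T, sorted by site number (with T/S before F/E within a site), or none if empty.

Event log for input #6 (m=4, t=1, u=6):
  B2->S, B1->T, B3->F
as a set, this run covers: B1=T, B2=S, B3=F

Answer: B1=T, B2=S, B3=F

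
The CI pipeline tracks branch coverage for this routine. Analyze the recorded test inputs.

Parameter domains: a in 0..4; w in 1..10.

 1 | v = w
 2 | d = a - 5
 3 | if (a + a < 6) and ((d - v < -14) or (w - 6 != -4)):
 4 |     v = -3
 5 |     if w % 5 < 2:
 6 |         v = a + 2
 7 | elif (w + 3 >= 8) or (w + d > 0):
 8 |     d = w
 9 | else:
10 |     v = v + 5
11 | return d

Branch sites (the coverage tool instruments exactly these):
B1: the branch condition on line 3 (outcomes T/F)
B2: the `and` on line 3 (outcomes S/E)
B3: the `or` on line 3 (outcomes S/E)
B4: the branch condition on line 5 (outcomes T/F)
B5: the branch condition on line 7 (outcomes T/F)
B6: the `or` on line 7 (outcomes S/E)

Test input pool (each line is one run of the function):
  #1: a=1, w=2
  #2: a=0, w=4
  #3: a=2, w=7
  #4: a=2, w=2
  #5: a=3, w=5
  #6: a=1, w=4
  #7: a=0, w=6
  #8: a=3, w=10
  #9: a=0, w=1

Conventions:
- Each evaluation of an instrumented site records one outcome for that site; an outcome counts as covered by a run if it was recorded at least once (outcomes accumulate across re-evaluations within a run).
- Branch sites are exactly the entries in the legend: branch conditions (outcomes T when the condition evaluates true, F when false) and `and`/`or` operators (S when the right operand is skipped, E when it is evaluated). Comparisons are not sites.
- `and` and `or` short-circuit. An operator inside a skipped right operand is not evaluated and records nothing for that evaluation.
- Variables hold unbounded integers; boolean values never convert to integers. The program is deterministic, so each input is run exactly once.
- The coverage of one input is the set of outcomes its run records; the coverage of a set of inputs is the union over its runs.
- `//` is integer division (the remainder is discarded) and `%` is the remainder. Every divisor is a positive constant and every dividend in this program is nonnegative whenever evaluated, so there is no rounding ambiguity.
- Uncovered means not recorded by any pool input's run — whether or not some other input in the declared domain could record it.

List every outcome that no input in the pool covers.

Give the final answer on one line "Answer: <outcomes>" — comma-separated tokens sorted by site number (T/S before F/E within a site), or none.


input #1 (a=1, w=2): events B2->E, B3->E, B1->F, B6->E, B5->F; covers B1=F, B2=E, B3=E, B5=F, B6=E
input #2 (a=0, w=4): events B2->E, B3->E, B1->T, B4->F; covers B1=T, B2=E, B3=E, B4=F
input #3 (a=2, w=7): events B2->E, B3->E, B1->T, B4->F; covers B1=T, B2=E, B3=E, B4=F
input #4 (a=2, w=2): events B2->E, B3->E, B1->F, B6->E, B5->F; covers B1=F, B2=E, B3=E, B5=F, B6=E
input #5 (a=3, w=5): events B2->S, B1->F, B6->S, B5->T; covers B1=F, B2=S, B5=T, B6=S
input #6 (a=1, w=4): events B2->E, B3->E, B1->T, B4->F; covers B1=T, B2=E, B3=E, B4=F
input #7 (a=0, w=6): events B2->E, B3->E, B1->T, B4->T; covers B1=T, B2=E, B3=E, B4=T
input #8 (a=3, w=10): events B2->S, B1->F, B6->S, B5->T; covers B1=F, B2=S, B5=T, B6=S
input #9 (a=0, w=1): events B2->E, B3->E, B1->T, B4->T; covers B1=T, B2=E, B3=E, B4=T
union over the pool: B1=T, B1=F, B2=S, B2=E, B3=E, B4=T, B4=F, B5=T, B5=F, B6=S, B6=E
uncovered (1 of 12): B3=S
Answer: B3=S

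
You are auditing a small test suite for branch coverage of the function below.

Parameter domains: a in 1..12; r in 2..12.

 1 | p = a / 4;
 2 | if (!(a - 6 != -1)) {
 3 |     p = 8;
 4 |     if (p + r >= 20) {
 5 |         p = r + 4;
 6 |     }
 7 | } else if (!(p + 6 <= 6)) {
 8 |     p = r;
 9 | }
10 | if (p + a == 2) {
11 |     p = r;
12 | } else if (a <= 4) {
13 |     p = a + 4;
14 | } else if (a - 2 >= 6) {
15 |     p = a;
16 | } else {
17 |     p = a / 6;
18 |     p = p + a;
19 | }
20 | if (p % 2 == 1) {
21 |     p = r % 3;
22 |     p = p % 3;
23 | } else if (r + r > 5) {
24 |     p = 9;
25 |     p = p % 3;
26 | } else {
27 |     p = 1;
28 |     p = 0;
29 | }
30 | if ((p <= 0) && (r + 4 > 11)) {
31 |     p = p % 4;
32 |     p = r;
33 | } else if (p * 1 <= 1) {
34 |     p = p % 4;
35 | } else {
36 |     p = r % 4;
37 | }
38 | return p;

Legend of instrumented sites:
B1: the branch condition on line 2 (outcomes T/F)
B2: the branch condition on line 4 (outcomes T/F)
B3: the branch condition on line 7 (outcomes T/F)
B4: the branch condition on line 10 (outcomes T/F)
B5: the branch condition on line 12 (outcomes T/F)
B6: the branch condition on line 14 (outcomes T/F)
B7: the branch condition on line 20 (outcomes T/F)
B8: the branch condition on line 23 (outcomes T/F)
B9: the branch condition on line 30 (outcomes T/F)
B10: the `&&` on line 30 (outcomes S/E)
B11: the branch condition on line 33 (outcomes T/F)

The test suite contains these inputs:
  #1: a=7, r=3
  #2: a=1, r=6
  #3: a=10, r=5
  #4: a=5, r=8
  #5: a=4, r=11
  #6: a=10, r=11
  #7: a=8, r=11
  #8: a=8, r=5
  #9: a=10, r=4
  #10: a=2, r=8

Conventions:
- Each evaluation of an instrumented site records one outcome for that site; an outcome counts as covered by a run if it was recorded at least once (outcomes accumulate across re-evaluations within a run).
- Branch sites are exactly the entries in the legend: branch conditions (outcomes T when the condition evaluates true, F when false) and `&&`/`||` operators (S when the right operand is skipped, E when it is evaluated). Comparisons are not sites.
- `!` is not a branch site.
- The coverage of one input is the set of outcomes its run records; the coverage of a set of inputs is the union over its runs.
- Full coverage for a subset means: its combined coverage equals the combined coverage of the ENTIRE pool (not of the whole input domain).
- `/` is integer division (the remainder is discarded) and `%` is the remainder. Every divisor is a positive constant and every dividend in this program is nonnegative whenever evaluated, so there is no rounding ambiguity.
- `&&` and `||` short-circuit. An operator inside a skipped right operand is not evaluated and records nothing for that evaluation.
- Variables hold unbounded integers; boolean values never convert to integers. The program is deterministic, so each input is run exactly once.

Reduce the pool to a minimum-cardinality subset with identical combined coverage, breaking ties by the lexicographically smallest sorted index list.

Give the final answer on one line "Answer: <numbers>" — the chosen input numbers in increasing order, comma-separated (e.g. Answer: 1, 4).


run #1 (a=7, r=3) runs B1->F, B3->T, B4->F, B5->F, B6->F, B7->F, B8->T, B10->E, B9->F, B11->T; records B1=F, B3=T, B4=F, B5=F, B6=F, B7=F, B8=T, B9=F, B10=E, B11=T
run #2 (a=1, r=6) runs B1->F, B3->F, B4->F, B5->T, B7->T, B10->E, B9->F, B11->T; records B1=F, B3=F, B4=F, B5=T, B7=T, B9=F, B10=E, B11=T
run #3 (a=10, r=5) runs B1->F, B3->T, B4->F, B5->F, B6->T, B7->F, B8->T, B10->E, B9->F, B11->T; records B1=F, B3=T, B4=F, B5=F, B6=T, B7=F, B8=T, B9=F, B10=E, B11=T
run #4 (a=5, r=8) runs B1->T, B2->F, B4->F, B5->F, B6->F, B7->T, B10->S, B9->F, B11->F; records B1=T, B2=F, B4=F, B5=F, B6=F, B7=T, B9=F, B10=S, B11=F
run #5 (a=4, r=11) runs B1->F, B3->T, B4->F, B5->T, B7->F, B8->T, B10->E, B9->T; records B1=F, B3=T, B4=F, B5=T, B7=F, B8=T, B9=T, B10=E
run #6 (a=10, r=11) runs B1->F, B3->T, B4->F, B5->F, B6->T, B7->F, B8->T, B10->E, B9->T; records B1=F, B3=T, B4=F, B5=F, B6=T, B7=F, B8=T, B9=T, B10=E
run #7 (a=8, r=11) runs B1->F, B3->T, B4->F, B5->F, B6->T, B7->F, B8->T, B10->E, B9->T; records B1=F, B3=T, B4=F, B5=F, B6=T, B7=F, B8=T, B9=T, B10=E
run #8 (a=8, r=5) runs B1->F, B3->T, B4->F, B5->F, B6->T, B7->F, B8->T, B10->E, B9->F, B11->T; records B1=F, B3=T, B4=F, B5=F, B6=T, B7=F, B8=T, B9=F, B10=E, B11=T
run #9 (a=10, r=4) runs B1->F, B3->T, B4->F, B5->F, B6->T, B7->F, B8->T, B10->E, B9->F, B11->T; records B1=F, B3=T, B4=F, B5=F, B6=T, B7=F, B8=T, B9=F, B10=E, B11=T
run #10 (a=2, r=8) runs B1->F, B3->F, B4->T, B7->F, B8->T, B10->E, B9->T; records B1=F, B3=F, B4=T, B7=F, B8=T, B9=T, B10=E
the full pool covers 20 outcomes: B1=T, B1=F, B2=F, B3=T, B3=F, B4=T, B4=F, B5=T, B5=F, B6=T, B6=F, B7=T, B7=F, B8=T, B9=T, B9=F, B10=S, B10=E, B11=T, B11=F
checked all size-1 subsets: none covers 20 outcomes (max 10/20)
checked all size-2 subsets: none covers 20 outcomes (max 16/20)
checked all size-3 subsets: none covers 20 outcomes (max 19/20)
at size 4, {2, 3, 4, 10} reaches all 20 outcomes; every lexicographically earlier size-4 subset fails
Answer: 2, 3, 4, 10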